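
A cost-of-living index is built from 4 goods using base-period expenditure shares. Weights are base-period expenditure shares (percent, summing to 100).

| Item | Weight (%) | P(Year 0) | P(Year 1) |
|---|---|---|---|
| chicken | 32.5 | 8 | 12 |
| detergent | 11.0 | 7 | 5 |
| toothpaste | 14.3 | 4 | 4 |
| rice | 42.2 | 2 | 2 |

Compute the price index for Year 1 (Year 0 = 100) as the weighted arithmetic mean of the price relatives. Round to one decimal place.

chicken: 32.5 × (12/8) = 32.5 × 1.500000 = 48.7500
detergent: 11.0 × (5/7) = 11.0 × 0.714286 = 7.8571
toothpaste: 14.3 × (4/4) = 14.3 × 1.000000 = 14.3000
rice: 42.2 × (2/2) = 42.2 × 1.000000 = 42.2000
Index = Σ wᵢ·(p₁ᵢ/p₀ᵢ) = 48.7500 + 7.8571 + 14.3000 + 42.2000 = 113.1071

113.1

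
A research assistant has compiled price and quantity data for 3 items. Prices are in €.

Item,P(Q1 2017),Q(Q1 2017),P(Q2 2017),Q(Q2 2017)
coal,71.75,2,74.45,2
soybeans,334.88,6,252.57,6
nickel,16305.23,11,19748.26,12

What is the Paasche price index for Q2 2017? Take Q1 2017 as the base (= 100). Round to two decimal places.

Paasche price index uses current-period quantities as weights.
ΣP(Q2 2017)·Q(Q2 2017) = 74.45×2 + 252.57×6 + 19748.26×12 = 148.9 + 1515.42 + 236979.12 = 238643.44
ΣP(Q1 2017)·Q(Q2 2017) = 71.75×2 + 334.88×6 + 16305.23×12 = 143.5 + 2009.28 + 195662.76 = 197815.54
Index = 238643.44 / 197815.54 × 100 = 120.6394

120.64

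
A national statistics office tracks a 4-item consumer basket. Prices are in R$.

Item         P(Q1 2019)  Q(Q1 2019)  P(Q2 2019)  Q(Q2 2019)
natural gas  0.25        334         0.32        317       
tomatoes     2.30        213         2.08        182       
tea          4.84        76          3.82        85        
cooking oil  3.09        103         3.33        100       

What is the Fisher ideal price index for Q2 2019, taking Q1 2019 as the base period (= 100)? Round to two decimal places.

Laspeyres component (base-period weights):
ΣP(Q2 2019)Q(Q1 2019) = 0.32×334 + 2.08×213 + 3.82×76 + 3.33×103 = 106.88 + 443.04 + 290.32 + 342.99 = 1183.23
ΣP(Q1 2019)Q(Q1 2019) = 0.25×334 + 2.30×213 + 4.84×76 + 3.09×103 = 83.5 + 489.9 + 367.84 + 318.27 = 1259.51
L = 1183.23 / 1259.51 × 100 = 93.9437
Paasche component (current-period weights):
ΣP(Q2 2019)Q(Q2 2019) = 0.32×317 + 2.08×182 + 3.82×85 + 3.33×100 = 101.44 + 378.56 + 324.7 + 333 = 1137.7
ΣP(Q1 2019)Q(Q2 2019) = 0.25×317 + 2.30×182 + 4.84×85 + 3.09×100 = 79.25 + 418.6 + 411.4 + 309 = 1218.25
P = 1137.7 / 1218.25 × 100 = 93.3881
Fisher = √(L × P) = √(93.9437 × 93.3881) = 93.6655

93.67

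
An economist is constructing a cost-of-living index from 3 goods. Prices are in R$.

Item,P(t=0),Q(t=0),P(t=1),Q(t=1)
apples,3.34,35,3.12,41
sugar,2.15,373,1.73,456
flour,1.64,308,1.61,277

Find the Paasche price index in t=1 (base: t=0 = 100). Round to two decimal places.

Paasche price index uses current-period quantities as weights.
ΣP(t=1)·Q(t=1) = 3.12×41 + 1.73×456 + 1.61×277 = 127.92 + 788.88 + 445.97 = 1362.77
ΣP(t=0)·Q(t=1) = 3.34×41 + 2.15×456 + 1.64×277 = 136.94 + 980.4 + 454.28 = 1571.62
Index = 1362.77 / 1571.62 × 100 = 86.7112

86.71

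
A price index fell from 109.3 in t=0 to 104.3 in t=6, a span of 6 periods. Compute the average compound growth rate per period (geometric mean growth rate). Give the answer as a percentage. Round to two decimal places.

-0.78%

Growth factor = (104.3/109.3)^(1/6) = (0.954254)^(1/6) = 0.992226
Growth rate = 0.992226 − 1 = -0.007774 = -0.7774%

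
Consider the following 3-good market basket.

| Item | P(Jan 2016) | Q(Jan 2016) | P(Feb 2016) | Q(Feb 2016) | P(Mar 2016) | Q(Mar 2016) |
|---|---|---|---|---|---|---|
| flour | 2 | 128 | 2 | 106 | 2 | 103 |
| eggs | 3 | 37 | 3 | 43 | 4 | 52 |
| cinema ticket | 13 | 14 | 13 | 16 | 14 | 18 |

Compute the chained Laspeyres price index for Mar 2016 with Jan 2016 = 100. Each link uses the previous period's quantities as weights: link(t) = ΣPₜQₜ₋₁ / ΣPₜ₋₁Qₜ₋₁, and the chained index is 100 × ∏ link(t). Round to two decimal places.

110.75

Link Jan 2016→Feb 2016:
ΣP(Feb 2016)Q(Jan 2016) = 2×128 + 3×37 + 13×14 = 256 + 111 + 182 = 549
ΣP(Jan 2016)Q(Jan 2016) = 2×128 + 3×37 + 13×14 = 256 + 111 + 182 = 549
link = 549/549 = 1.000000
Link Feb 2016→Mar 2016:
ΣP(Mar 2016)Q(Feb 2016) = 2×106 + 4×43 + 14×16 = 212 + 172 + 224 = 608
ΣP(Feb 2016)Q(Feb 2016) = 2×106 + 3×43 + 13×16 = 212 + 129 + 208 = 549
link = 608/549 = 1.107468
Chained index = 100 × 1.000000 × 1.107468 = 110.7468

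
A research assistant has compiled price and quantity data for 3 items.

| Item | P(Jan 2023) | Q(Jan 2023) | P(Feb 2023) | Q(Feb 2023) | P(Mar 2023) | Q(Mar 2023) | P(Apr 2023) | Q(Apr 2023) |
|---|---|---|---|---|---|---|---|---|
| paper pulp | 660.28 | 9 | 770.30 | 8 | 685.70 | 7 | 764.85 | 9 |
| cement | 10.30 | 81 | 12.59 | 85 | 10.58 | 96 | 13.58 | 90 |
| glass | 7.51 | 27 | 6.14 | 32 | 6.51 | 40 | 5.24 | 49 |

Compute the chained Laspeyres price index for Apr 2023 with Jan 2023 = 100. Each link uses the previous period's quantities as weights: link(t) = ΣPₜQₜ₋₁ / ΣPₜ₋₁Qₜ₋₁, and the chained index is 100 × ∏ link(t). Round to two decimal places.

Link Jan 2023→Feb 2023:
ΣP(Feb 2023)Q(Jan 2023) = 770.30×9 + 12.59×81 + 6.14×27 = 6932.7 + 1019.79 + 165.78 = 8118.27
ΣP(Jan 2023)Q(Jan 2023) = 660.28×9 + 10.30×81 + 7.51×27 = 5942.52 + 834.3 + 202.77 = 6979.59
link = 8118.27/6979.59 = 1.163144
Link Feb 2023→Mar 2023:
ΣP(Mar 2023)Q(Feb 2023) = 685.70×8 + 10.58×85 + 6.51×32 = 5485.6 + 899.3 + 208.32 = 6593.22
ΣP(Feb 2023)Q(Feb 2023) = 770.30×8 + 12.59×85 + 6.14×32 = 6162.4 + 1070.15 + 196.48 = 7429.03
link = 6593.22/7429.03 = 0.887494
Link Mar 2023→Apr 2023:
ΣP(Apr 2023)Q(Mar 2023) = 764.85×7 + 13.58×96 + 5.24×40 = 5353.95 + 1303.68 + 209.6 = 6867.23
ΣP(Mar 2023)Q(Mar 2023) = 685.70×7 + 10.58×96 + 6.51×40 = 4799.9 + 1015.68 + 260.4 = 6075.98
link = 6867.23/6075.98 = 1.130226
Chained index = 100 × 1.163144 × 0.887494 × 1.130226 = 116.6714

116.67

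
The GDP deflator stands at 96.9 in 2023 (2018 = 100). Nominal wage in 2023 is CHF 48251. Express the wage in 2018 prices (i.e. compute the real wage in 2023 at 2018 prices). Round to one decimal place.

49794.6

Real = Nominal ÷ (Index/100) = 48251 ÷ (96.9/100)
     = 48251 ÷ 0.969 = 49794.6336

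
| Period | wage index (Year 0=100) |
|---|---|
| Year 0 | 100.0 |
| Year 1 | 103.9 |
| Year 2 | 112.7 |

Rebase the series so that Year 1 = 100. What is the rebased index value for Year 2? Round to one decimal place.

108.5

Rebased(Year 2) = 112.7 / 103.9 × 100 = 108.4697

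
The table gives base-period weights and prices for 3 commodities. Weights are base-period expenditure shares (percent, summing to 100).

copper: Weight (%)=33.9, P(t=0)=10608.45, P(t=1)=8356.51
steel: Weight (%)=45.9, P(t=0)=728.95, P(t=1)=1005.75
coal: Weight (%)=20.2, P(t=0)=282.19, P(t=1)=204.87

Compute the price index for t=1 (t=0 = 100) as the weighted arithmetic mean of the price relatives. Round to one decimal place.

copper: 33.9 × (8356.51/10608.45) = 33.9 × 0.787722 = 26.7038
steel: 45.9 × (1005.75/728.95) = 45.9 × 1.379724 = 63.3293
coal: 20.2 × (204.87/282.19) = 20.2 × 0.726000 = 14.6652
Index = Σ wᵢ·(p₁ᵢ/p₀ᵢ) = 26.7038 + 63.3293 + 14.6652 = 104.6983

104.7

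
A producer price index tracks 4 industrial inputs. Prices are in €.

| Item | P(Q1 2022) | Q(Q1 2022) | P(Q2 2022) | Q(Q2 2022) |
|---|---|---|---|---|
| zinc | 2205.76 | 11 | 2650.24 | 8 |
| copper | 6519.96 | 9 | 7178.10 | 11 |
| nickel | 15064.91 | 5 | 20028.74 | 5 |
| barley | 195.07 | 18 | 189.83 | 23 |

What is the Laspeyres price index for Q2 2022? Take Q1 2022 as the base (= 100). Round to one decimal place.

122.0

Laspeyres price index uses base-period quantities as weights.
ΣP(Q2 2022)·Q(Q1 2022) = 2650.24×11 + 7178.10×9 + 20028.74×5 + 189.83×18 = 29152.64 + 64602.9 + 100143.7 + 3416.94 = 197316.18
ΣP(Q1 2022)·Q(Q1 2022) = 2205.76×11 + 6519.96×9 + 15064.91×5 + 195.07×18 = 24263.36 + 58679.64 + 75324.55 + 3511.26 = 161778.81
Index = 197316.18 / 161778.81 × 100 = 121.9666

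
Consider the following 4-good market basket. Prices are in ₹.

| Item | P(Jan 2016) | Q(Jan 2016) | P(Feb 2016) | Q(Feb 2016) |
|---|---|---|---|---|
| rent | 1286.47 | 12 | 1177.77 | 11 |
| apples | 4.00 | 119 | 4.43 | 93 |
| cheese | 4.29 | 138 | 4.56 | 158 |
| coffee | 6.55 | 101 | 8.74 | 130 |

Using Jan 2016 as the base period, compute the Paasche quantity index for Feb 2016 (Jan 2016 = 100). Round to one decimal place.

Paasche quantity index uses current-period prices as weights.
ΣP(Feb 2016)·Q(Feb 2016) = 1177.77×11 + 4.43×93 + 4.56×158 + 8.74×130 = 12955.47 + 411.99 + 720.48 + 1136.2 = 15224.14
ΣP(Feb 2016)·Q(Jan 2016) = 1177.77×12 + 4.43×119 + 4.56×138 + 8.74×101 = 14133.24 + 527.17 + 629.28 + 882.74 = 16172.43
Index = 15224.14 / 16172.43 × 100 = 94.1364

94.1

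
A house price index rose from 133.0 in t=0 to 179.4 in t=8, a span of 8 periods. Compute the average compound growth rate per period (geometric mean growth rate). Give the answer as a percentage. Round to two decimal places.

Growth factor = (179.4/133.0)^(1/8) = (1.348872)^(1/8) = 1.038117
Growth rate = 1.038117 − 1 = 0.038117 = 3.8117%

3.81%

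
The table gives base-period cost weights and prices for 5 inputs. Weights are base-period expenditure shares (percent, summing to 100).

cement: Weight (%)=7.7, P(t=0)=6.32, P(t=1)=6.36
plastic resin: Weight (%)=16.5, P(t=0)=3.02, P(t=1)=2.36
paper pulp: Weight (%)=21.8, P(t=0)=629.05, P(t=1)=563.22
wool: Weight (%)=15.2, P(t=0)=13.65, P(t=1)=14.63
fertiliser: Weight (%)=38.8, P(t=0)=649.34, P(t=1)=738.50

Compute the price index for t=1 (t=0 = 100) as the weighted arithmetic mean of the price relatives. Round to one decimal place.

cement: 7.7 × (6.36/6.32) = 7.7 × 1.006329 = 7.7487
plastic resin: 16.5 × (2.36/3.02) = 16.5 × 0.781457 = 12.8940
paper pulp: 21.8 × (563.22/629.05) = 21.8 × 0.895350 = 19.5186
wool: 15.2 × (14.63/13.65) = 15.2 × 1.071795 = 16.2913
fertiliser: 38.8 × (738.50/649.34) = 38.8 × 1.137309 = 44.1276
Index = Σ wᵢ·(p₁ᵢ/p₀ᵢ) = 7.7487 + 12.8940 + 19.5186 + 16.2913 + 44.1276 = 100.5803

100.6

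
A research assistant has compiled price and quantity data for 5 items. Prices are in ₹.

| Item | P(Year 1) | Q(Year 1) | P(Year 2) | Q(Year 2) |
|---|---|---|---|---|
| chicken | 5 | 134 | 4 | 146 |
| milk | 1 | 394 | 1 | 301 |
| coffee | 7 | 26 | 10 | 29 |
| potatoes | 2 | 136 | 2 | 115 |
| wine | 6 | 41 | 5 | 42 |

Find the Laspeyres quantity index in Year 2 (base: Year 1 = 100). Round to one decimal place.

97.3

Laspeyres quantity index uses base-period prices as weights.
ΣP(Year 1)·Q(Year 2) = 5×146 + 1×301 + 7×29 + 2×115 + 6×42 = 730 + 301 + 203 + 230 + 252 = 1716
ΣP(Year 1)·Q(Year 1) = 5×134 + 1×394 + 7×26 + 2×136 + 6×41 = 670 + 394 + 182 + 272 + 246 = 1764
Index = 1716 / 1764 × 100 = 97.2789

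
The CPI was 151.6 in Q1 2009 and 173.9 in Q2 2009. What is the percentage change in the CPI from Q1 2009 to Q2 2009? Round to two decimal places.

Change = (173.9 − 151.6) / 151.6 × 100
       = 22.3 / 151.6 × 100 = 14.7098%

14.71%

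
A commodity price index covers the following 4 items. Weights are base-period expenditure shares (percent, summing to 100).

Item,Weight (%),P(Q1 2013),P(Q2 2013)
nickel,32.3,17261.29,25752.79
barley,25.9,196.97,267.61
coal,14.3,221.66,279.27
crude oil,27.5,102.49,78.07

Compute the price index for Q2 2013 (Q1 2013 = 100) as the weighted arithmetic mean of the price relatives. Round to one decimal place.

nickel: 32.3 × (25752.79/17261.29) = 32.3 × 1.491939 = 48.1896
barley: 25.9 × (267.61/196.97) = 25.9 × 1.358633 = 35.1886
coal: 14.3 × (279.27/221.66) = 14.3 × 1.259903 = 18.0166
crude oil: 27.5 × (78.07/102.49) = 27.5 × 0.761733 = 20.9477
Index = Σ wᵢ·(p₁ᵢ/p₀ᵢ) = 48.1896 + 35.1886 + 18.0166 + 20.9477 = 122.3425

122.3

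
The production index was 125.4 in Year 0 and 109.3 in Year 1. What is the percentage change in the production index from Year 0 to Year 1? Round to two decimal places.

-12.84%

Change = (109.3 − 125.4) / 125.4 × 100
       = -16.1 / 125.4 × 100 = -12.8389%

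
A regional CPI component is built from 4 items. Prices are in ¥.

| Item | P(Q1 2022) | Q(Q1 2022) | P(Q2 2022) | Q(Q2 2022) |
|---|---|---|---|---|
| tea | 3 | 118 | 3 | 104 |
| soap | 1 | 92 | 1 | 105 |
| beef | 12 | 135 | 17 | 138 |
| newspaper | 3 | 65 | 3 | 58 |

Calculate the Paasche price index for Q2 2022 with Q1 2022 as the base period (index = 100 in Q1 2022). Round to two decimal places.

130.71

Paasche price index uses current-period quantities as weights.
ΣP(Q2 2022)·Q(Q2 2022) = 3×104 + 1×105 + 17×138 + 3×58 = 312 + 105 + 2346 + 174 = 2937
ΣP(Q1 2022)·Q(Q2 2022) = 3×104 + 1×105 + 12×138 + 3×58 = 312 + 105 + 1656 + 174 = 2247
Index = 2937 / 2247 × 100 = 130.7076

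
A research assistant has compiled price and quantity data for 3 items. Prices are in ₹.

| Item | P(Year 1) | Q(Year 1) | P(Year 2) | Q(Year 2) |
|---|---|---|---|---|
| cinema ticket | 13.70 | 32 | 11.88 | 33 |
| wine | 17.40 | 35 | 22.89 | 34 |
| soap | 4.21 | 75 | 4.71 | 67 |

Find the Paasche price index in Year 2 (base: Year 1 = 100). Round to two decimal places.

112.08

Paasche price index uses current-period quantities as weights.
ΣP(Year 2)·Q(Year 2) = 11.88×33 + 22.89×34 + 4.71×67 = 392.04 + 778.26 + 315.57 = 1485.87
ΣP(Year 1)·Q(Year 2) = 13.70×33 + 17.40×34 + 4.21×67 = 452.1 + 591.6 + 282.07 = 1325.77
Index = 1485.87 / 1325.77 × 100 = 112.0760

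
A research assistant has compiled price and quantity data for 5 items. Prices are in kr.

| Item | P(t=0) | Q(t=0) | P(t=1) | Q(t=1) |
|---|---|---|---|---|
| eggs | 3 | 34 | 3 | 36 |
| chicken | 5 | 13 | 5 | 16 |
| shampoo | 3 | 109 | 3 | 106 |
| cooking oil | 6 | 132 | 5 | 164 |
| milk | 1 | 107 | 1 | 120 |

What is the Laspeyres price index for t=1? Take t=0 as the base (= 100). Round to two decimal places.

Laspeyres price index uses base-period quantities as weights.
ΣP(t=1)·Q(t=0) = 3×34 + 5×13 + 3×109 + 5×132 + 1×107 = 102 + 65 + 327 + 660 + 107 = 1261
ΣP(t=0)·Q(t=0) = 3×34 + 5×13 + 3×109 + 6×132 + 1×107 = 102 + 65 + 327 + 792 + 107 = 1393
Index = 1261 / 1393 × 100 = 90.5240

90.52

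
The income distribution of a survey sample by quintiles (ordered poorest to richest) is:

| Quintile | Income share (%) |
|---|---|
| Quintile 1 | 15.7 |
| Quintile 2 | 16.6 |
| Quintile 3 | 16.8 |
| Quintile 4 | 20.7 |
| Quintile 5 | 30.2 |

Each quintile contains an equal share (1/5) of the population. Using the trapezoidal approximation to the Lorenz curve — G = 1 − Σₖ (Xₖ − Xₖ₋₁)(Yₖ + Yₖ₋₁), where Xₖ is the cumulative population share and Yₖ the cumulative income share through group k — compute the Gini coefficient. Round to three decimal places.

0.132

Cumulative income shares Yₖ: 0.1570, 0.3230, 0.4910, 0.6980, 1.0000
Σ (Xₖ−Xₖ₋₁)(Yₖ+Yₖ₋₁) = (1/5)(0.1570+0.0000) + (1/5)(0.3230+0.1570) + (1/5)(0.4910+0.3230) + (1/5)(0.6980+0.4910) + (1/5)(1.0000+0.6980)
  = 0.0314 + 0.0960 + 0.1628 + 0.2378 + 0.3396 = 0.8676
G = 1 − 0.8676 = 0.1324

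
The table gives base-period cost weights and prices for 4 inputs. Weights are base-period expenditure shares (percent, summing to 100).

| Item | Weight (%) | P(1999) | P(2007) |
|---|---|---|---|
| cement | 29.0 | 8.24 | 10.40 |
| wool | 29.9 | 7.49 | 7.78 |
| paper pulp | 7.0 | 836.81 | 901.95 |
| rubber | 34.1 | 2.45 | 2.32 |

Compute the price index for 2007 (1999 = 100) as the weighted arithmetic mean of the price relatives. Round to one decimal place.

cement: 29.0 × (10.40/8.24) = 29.0 × 1.262136 = 36.6019
wool: 29.9 × (7.78/7.49) = 29.9 × 1.038718 = 31.0577
paper pulp: 7.0 × (901.95/836.81) = 7.0 × 1.077843 = 7.5449
rubber: 34.1 × (2.32/2.45) = 34.1 × 0.946939 = 32.2906
Index = Σ wᵢ·(p₁ᵢ/p₀ᵢ) = 36.6019 + 31.0577 + 7.5449 + 32.2906 = 107.4951

107.5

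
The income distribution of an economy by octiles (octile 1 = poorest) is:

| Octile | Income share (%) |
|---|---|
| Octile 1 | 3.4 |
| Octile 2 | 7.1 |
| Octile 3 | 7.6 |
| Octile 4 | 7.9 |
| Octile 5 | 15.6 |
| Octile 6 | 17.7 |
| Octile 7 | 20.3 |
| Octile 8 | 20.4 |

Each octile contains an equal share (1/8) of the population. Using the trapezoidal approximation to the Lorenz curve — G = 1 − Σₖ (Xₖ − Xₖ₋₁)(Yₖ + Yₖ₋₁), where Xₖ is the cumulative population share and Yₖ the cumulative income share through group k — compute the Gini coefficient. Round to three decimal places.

0.279

Cumulative income shares Yₖ: 0.0340, 0.1050, 0.1810, 0.2600, 0.4160, 0.5930, 0.7960, 1.0000
Σ (Xₖ−Xₖ₋₁)(Yₖ+Yₖ₋₁) = (1/8)(0.0340+0.0000) + (1/8)(0.1050+0.0340) + (1/8)(0.1810+0.1050) + (1/8)(0.2600+0.1810) + (1/8)(0.4160+0.2600) + (1/8)(0.5930+0.4160) + (1/8)(0.7960+0.5930) + (1/8)(1.0000+0.7960)
  = 0.0043 + 0.0174 + 0.0357 + 0.0551 + 0.0845 + 0.1261 + 0.1736 + 0.2245 = 0.7212
G = 1 − 0.7212 = 0.2788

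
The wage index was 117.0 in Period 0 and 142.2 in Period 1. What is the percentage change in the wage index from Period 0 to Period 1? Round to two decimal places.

21.54%

Change = (142.2 − 117.0) / 117.0 × 100
       = 25.2 / 117.0 × 100 = 21.5385%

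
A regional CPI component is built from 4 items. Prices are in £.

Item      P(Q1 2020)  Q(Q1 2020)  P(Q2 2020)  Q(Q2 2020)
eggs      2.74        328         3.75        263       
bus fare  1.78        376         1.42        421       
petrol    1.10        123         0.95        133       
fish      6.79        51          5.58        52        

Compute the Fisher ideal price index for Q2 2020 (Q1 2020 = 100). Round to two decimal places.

Laspeyres component (base-period weights):
ΣP(Q2 2020)Q(Q1 2020) = 3.75×328 + 1.42×376 + 0.95×123 + 5.58×51 = 1230 + 533.92 + 116.85 + 284.58 = 2165.35
ΣP(Q1 2020)Q(Q1 2020) = 2.74×328 + 1.78×376 + 1.10×123 + 6.79×51 = 898.72 + 669.28 + 135.3 + 346.29 = 2049.59
L = 2165.35 / 2049.59 × 100 = 105.6480
Paasche component (current-period weights):
ΣP(Q2 2020)Q(Q2 2020) = 3.75×263 + 1.42×421 + 0.95×133 + 5.58×52 = 986.25 + 597.82 + 126.35 + 290.16 = 2000.58
ΣP(Q1 2020)Q(Q2 2020) = 2.74×263 + 1.78×421 + 1.10×133 + 6.79×52 = 720.62 + 749.38 + 146.3 + 353.08 = 1969.38
P = 2000.58 / 1969.38 × 100 = 101.5843
Fisher = √(L × P) = √(105.6480 × 101.5843) = 103.5962

103.60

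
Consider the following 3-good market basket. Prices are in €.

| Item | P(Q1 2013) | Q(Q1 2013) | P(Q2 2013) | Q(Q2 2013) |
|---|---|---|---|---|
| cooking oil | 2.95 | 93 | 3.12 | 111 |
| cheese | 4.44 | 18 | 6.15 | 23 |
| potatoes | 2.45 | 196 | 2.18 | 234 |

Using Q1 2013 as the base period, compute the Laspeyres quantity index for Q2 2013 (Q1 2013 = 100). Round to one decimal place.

Laspeyres quantity index uses base-period prices as weights.
ΣP(Q1 2013)·Q(Q2 2013) = 2.95×111 + 4.44×23 + 2.45×234 = 327.45 + 102.12 + 573.3 = 1002.87
ΣP(Q1 2013)·Q(Q1 2013) = 2.95×93 + 4.44×18 + 2.45×196 = 274.35 + 79.92 + 480.2 = 834.47
Index = 1002.87 / 834.47 × 100 = 120.1805

120.2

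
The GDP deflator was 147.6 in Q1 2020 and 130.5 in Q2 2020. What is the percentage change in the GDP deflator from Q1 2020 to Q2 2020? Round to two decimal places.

Change = (130.5 − 147.6) / 147.6 × 100
       = -17.1 / 147.6 × 100 = -11.5854%

-11.59%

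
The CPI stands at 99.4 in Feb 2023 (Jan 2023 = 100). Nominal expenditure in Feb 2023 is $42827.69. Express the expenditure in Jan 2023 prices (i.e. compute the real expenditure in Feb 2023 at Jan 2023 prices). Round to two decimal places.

43086.21

Real = Nominal ÷ (Index/100) = 42827.69 ÷ (99.4/100)
     = 42827.69 ÷ 0.994 = 43086.2072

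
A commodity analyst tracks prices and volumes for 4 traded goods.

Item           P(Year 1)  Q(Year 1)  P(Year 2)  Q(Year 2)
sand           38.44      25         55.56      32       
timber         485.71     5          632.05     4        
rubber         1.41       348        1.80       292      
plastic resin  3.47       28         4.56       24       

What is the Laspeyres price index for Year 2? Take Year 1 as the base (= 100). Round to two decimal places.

133.34

Laspeyres price index uses base-period quantities as weights.
ΣP(Year 2)·Q(Year 1) = 55.56×25 + 632.05×5 + 1.80×348 + 4.56×28 = 1389 + 3160.25 + 626.4 + 127.68 = 5303.33
ΣP(Year 1)·Q(Year 1) = 38.44×25 + 485.71×5 + 1.41×348 + 3.47×28 = 961 + 2428.55 + 490.68 + 97.16 = 3977.39
Index = 5303.33 / 3977.39 × 100 = 133.3369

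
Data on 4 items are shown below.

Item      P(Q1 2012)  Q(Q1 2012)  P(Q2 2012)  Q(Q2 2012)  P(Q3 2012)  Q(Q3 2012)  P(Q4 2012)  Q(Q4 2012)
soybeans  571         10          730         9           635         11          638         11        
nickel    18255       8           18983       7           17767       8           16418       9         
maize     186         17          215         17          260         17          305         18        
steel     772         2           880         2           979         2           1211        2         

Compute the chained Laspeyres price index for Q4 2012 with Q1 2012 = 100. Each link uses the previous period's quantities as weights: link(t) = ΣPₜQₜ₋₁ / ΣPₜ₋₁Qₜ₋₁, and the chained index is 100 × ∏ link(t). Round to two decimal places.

Link Q1 2012→Q2 2012:
ΣP(Q2 2012)Q(Q1 2012) = 730×10 + 18983×8 + 215×17 + 880×2 = 7300 + 151864 + 3655 + 1760 = 164579
ΣP(Q1 2012)Q(Q1 2012) = 571×10 + 18255×8 + 186×17 + 772×2 = 5710 + 146040 + 3162 + 1544 = 156456
link = 164579/156456 = 1.051919
Link Q2 2012→Q3 2012:
ΣP(Q3 2012)Q(Q2 2012) = 635×9 + 17767×7 + 260×17 + 979×2 = 5715 + 124369 + 4420 + 1958 = 136462
ΣP(Q2 2012)Q(Q2 2012) = 730×9 + 18983×7 + 215×17 + 880×2 = 6570 + 132881 + 3655 + 1760 = 144866
link = 136462/144866 = 0.941988
Link Q3 2012→Q4 2012:
ΣP(Q4 2012)Q(Q3 2012) = 638×11 + 16418×8 + 305×17 + 1211×2 = 7018 + 131344 + 5185 + 2422 = 145969
ΣP(Q3 2012)Q(Q3 2012) = 635×11 + 17767×8 + 260×17 + 979×2 = 6985 + 142136 + 4420 + 1958 = 155499
link = 145969/155499 = 0.938713
Chained index = 100 × 1.051919 × 0.941988 × 0.938713 = 93.0166

93.02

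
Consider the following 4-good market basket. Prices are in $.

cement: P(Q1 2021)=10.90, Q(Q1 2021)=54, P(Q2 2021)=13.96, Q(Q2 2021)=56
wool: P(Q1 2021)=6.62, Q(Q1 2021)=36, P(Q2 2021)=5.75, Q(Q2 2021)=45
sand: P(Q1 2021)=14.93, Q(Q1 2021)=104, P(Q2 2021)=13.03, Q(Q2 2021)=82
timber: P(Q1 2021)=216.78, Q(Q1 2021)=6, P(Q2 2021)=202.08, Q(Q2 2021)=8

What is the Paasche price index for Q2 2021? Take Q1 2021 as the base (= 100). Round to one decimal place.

Paasche price index uses current-period quantities as weights.
ΣP(Q2 2021)·Q(Q2 2021) = 13.96×56 + 5.75×45 + 13.03×82 + 202.08×8 = 781.76 + 258.75 + 1068.46 + 1616.64 = 3725.61
ΣP(Q1 2021)·Q(Q2 2021) = 10.90×56 + 6.62×45 + 14.93×82 + 216.78×8 = 610.4 + 297.9 + 1224.26 + 1734.24 = 3866.8
Index = 3725.61 / 3866.8 × 100 = 96.3487

96.3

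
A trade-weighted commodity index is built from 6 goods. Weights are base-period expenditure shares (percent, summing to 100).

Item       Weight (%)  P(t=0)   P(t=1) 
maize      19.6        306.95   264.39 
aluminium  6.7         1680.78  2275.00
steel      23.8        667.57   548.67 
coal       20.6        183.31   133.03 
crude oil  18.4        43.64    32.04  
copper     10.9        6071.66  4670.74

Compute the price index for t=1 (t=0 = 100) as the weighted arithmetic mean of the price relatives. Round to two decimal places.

82.36

maize: 19.6 × (264.39/306.95) = 19.6 × 0.861345 = 16.8824
aluminium: 6.7 × (2275.00/1680.78) = 6.7 × 1.353538 = 9.0687
steel: 23.8 × (548.67/667.57) = 23.8 × 0.821891 = 19.5610
coal: 20.6 × (133.03/183.31) = 20.6 × 0.725711 = 14.9496
crude oil: 18.4 × (32.04/43.64) = 18.4 × 0.734189 = 13.5091
copper: 10.9 × (4670.74/6071.66) = 10.9 × 0.769269 = 8.3850
Index = Σ wᵢ·(p₁ᵢ/p₀ᵢ) = 16.8824 + 9.0687 + 19.5610 + 14.9496 + 13.5091 + 8.3850 = 82.3558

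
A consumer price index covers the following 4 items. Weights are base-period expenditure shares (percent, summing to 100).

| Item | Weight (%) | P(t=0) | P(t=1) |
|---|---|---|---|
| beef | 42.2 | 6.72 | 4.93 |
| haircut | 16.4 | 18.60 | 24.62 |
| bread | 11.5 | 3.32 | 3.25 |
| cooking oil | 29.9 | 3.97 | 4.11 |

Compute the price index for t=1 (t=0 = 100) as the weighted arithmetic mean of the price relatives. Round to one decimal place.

beef: 42.2 × (4.93/6.72) = 42.2 × 0.733631 = 30.9592
haircut: 16.4 × (24.62/18.60) = 16.4 × 1.323656 = 21.7080
bread: 11.5 × (3.25/3.32) = 11.5 × 0.978916 = 11.2575
cooking oil: 29.9 × (4.11/3.97) = 29.9 × 1.035264 = 30.9544
Index = Σ wᵢ·(p₁ᵢ/p₀ᵢ) = 30.9592 + 21.7080 + 11.2575 + 30.9544 = 94.8791

94.9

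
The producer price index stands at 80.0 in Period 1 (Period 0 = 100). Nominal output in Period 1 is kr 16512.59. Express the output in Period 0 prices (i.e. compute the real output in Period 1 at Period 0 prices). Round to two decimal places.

Real = Nominal ÷ (Index/100) = 16512.59 ÷ (80.0/100)
     = 16512.59 ÷ 0.800 = 20640.7375

20640.74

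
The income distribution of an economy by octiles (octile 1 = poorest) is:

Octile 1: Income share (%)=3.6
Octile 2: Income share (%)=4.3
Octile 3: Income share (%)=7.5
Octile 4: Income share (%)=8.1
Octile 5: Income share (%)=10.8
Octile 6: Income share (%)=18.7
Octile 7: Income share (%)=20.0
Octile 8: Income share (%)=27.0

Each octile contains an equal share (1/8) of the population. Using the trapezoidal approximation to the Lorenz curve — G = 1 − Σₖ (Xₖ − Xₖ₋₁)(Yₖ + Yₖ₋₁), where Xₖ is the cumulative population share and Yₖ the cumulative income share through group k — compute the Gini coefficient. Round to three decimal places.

0.348

Cumulative income shares Yₖ: 0.0360, 0.0790, 0.1540, 0.2350, 0.3430, 0.5300, 0.7300, 1.0000
Σ (Xₖ−Xₖ₋₁)(Yₖ+Yₖ₋₁) = (1/8)(0.0360+0.0000) + (1/8)(0.0790+0.0360) + (1/8)(0.1540+0.0790) + (1/8)(0.2350+0.1540) + (1/8)(0.3430+0.2350) + (1/8)(0.5300+0.3430) + (1/8)(0.7300+0.5300) + (1/8)(1.0000+0.7300)
  = 0.0045 + 0.0144 + 0.0291 + 0.0486 + 0.0722 + 0.1091 + 0.1575 + 0.2162 = 0.6517
G = 1 − 0.6517 = 0.3483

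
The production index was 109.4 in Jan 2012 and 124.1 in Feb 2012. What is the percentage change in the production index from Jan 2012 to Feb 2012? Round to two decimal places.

Change = (124.1 − 109.4) / 109.4 × 100
       = 14.7 / 109.4 × 100 = 13.4369%

13.44%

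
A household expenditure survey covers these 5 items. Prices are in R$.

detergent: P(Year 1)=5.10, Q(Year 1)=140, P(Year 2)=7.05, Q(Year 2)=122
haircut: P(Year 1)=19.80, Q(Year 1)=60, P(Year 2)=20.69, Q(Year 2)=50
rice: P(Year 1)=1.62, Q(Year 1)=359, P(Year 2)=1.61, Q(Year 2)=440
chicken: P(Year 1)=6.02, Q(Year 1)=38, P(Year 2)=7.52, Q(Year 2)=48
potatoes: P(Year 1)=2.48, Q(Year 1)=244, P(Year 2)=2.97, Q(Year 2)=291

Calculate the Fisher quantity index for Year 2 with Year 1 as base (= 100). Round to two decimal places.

Laspeyres component (base-period weights):
ΣP(Year 1)Q(Year 2) = 5.10×122 + 19.80×50 + 1.62×440 + 6.02×48 + 2.48×291 = 622.2 + 990 + 712.8 + 288.96 + 721.68 = 3335.64
ΣP(Year 1)Q(Year 1) = 5.10×140 + 19.80×60 + 1.62×359 + 6.02×38 + 2.48×244 = 714 + 1188 + 581.58 + 228.76 + 605.12 = 3317.46
L = 3335.64 / 3317.46 × 100 = 100.5480
Paasche component (current-period weights):
ΣP(Year 2)Q(Year 2) = 7.05×122 + 20.69×50 + 1.61×440 + 7.52×48 + 2.97×291 = 860.1 + 1034.5 + 708.4 + 360.96 + 864.27 = 3828.23
ΣP(Year 2)Q(Year 1) = 7.05×140 + 20.69×60 + 1.61×359 + 7.52×38 + 2.97×244 = 987 + 1241.4 + 577.99 + 285.76 + 724.68 = 3816.83
P = 3828.23 / 3816.83 × 100 = 100.2987
Fisher = √(L × P) = √(100.5480 × 100.2987) = 100.4233

100.42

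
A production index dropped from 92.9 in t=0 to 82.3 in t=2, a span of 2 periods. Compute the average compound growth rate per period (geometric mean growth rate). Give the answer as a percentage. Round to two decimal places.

Growth factor = (82.3/92.9)^(1/2) = (0.885899)^(1/2) = 0.941222
Growth rate = 0.941222 − 1 = -0.058778 = -5.8778%

-5.88%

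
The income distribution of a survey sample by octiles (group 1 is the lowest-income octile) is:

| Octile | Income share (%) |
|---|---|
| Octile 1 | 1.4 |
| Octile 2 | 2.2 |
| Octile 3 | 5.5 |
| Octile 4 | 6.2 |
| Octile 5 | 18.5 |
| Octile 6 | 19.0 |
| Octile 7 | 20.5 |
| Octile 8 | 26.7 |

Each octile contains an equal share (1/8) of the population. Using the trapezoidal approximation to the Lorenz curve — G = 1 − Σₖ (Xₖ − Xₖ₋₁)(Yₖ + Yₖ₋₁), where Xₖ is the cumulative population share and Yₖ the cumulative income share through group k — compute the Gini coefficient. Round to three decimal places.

Cumulative income shares Yₖ: 0.0140, 0.0360, 0.0910, 0.1530, 0.3380, 0.5280, 0.7330, 1.0000
Σ (Xₖ−Xₖ₋₁)(Yₖ+Yₖ₋₁) = (1/8)(0.0140+0.0000) + (1/8)(0.0360+0.0140) + (1/8)(0.0910+0.0360) + (1/8)(0.1530+0.0910) + (1/8)(0.3380+0.1530) + (1/8)(0.5280+0.3380) + (1/8)(0.7330+0.5280) + (1/8)(1.0000+0.7330)
  = 0.0017 + 0.0063 + 0.0159 + 0.0305 + 0.0614 + 0.1082 + 0.1576 + 0.2166 = 0.5983
G = 1 − 0.5983 = 0.4017

0.402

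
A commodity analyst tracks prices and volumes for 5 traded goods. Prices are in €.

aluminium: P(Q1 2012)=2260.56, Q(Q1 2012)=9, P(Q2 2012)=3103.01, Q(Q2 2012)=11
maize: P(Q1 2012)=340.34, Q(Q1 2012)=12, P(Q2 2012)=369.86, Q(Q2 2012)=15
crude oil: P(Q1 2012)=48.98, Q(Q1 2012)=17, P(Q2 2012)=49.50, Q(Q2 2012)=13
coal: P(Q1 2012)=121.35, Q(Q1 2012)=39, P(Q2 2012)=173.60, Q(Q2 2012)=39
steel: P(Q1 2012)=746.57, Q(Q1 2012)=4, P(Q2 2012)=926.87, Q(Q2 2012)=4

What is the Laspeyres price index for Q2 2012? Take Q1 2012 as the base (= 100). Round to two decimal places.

Laspeyres price index uses base-period quantities as weights.
ΣP(Q2 2012)·Q(Q1 2012) = 3103.01×9 + 369.86×12 + 49.50×17 + 173.60×39 + 926.87×4 = 27927.09 + 4438.32 + 841.5 + 6770.4 + 3707.48 = 43684.79
ΣP(Q1 2012)·Q(Q1 2012) = 2260.56×9 + 340.34×12 + 48.98×17 + 121.35×39 + 746.57×4 = 20345.04 + 4084.08 + 832.66 + 4732.65 + 2986.28 = 32980.71
Index = 43684.79 / 32980.71 × 100 = 132.4556

132.46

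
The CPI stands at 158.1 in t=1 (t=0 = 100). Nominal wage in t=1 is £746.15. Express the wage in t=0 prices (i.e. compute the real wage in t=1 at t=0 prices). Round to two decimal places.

471.95

Real = Nominal ÷ (Index/100) = 746.15 ÷ (158.1/100)
     = 746.15 ÷ 1.581 = 471.9481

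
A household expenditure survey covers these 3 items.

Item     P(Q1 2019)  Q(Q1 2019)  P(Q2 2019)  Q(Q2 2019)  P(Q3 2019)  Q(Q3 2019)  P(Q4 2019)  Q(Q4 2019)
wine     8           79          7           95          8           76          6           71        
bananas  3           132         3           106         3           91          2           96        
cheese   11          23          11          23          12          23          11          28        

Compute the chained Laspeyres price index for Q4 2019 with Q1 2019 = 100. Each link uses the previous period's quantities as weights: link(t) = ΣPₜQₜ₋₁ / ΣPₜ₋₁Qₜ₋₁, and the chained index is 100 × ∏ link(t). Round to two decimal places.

79.16

Link Q1 2019→Q2 2019:
ΣP(Q2 2019)Q(Q1 2019) = 7×79 + 3×132 + 11×23 = 553 + 396 + 253 = 1202
ΣP(Q1 2019)Q(Q1 2019) = 8×79 + 3×132 + 11×23 = 632 + 396 + 253 = 1281
link = 1202/1281 = 0.938329
Link Q2 2019→Q3 2019:
ΣP(Q3 2019)Q(Q2 2019) = 8×95 + 3×106 + 12×23 = 760 + 318 + 276 = 1354
ΣP(Q2 2019)Q(Q2 2019) = 7×95 + 3×106 + 11×23 = 665 + 318 + 253 = 1236
link = 1354/1236 = 1.095469
Link Q3 2019→Q4 2019:
ΣP(Q4 2019)Q(Q3 2019) = 6×76 + 2×91 + 11×23 = 456 + 182 + 253 = 891
ΣP(Q3 2019)Q(Q3 2019) = 8×76 + 3×91 + 12×23 = 608 + 273 + 276 = 1157
link = 891/1157 = 0.770095
Chained index = 100 × 0.938329 × 1.095469 × 0.770095 = 79.1589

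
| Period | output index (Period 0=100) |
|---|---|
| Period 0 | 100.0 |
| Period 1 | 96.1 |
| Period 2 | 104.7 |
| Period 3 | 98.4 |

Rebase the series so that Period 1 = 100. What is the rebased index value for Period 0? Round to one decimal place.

104.1

Rebased(Period 0) = 100.0 / 96.1 × 100 = 104.0583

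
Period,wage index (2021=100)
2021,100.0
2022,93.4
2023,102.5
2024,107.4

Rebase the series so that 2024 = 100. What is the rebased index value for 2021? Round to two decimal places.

93.11

Rebased(2021) = 100.0 / 107.4 × 100 = 93.1099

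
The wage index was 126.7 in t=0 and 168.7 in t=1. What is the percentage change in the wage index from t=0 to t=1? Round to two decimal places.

Change = (168.7 − 126.7) / 126.7 × 100
       = 42.0 / 126.7 × 100 = 33.1492%

33.15%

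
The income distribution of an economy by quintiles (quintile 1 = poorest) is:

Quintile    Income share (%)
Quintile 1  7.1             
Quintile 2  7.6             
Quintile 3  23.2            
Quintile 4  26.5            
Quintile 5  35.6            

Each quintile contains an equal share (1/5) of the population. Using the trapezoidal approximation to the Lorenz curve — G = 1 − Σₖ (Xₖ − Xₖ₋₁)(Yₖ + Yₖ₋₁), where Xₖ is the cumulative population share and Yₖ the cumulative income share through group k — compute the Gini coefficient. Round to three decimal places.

Cumulative income shares Yₖ: 0.0710, 0.1470, 0.3790, 0.6440, 1.0000
Σ (Xₖ−Xₖ₋₁)(Yₖ+Yₖ₋₁) = (1/5)(0.0710+0.0000) + (1/5)(0.1470+0.0710) + (1/5)(0.3790+0.1470) + (1/5)(0.6440+0.3790) + (1/5)(1.0000+0.6440)
  = 0.0142 + 0.0436 + 0.1052 + 0.2046 + 0.3288 = 0.6964
G = 1 − 0.6964 = 0.3036

0.304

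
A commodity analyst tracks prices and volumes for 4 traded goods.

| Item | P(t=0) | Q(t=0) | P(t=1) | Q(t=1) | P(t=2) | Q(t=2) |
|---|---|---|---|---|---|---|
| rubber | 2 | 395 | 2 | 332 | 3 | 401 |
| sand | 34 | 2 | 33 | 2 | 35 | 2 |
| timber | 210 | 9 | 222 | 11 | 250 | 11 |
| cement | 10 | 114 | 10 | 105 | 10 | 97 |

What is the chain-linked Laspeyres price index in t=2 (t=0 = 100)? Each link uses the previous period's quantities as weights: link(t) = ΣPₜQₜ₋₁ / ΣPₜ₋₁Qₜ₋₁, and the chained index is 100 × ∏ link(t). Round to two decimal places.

Link t=0→t=1:
ΣP(t=1)Q(t=0) = 2×395 + 33×2 + 222×9 + 10×114 = 790 + 66 + 1998 + 1140 = 3994
ΣP(t=0)Q(t=0) = 2×395 + 34×2 + 210×9 + 10×114 = 790 + 68 + 1890 + 1140 = 3888
link = 3994/3888 = 1.027263
Link t=1→t=2:
ΣP(t=2)Q(t=1) = 3×332 + 35×2 + 250×11 + 10×105 = 996 + 70 + 2750 + 1050 = 4866
ΣP(t=1)Q(t=1) = 2×332 + 33×2 + 222×11 + 10×105 = 664 + 66 + 2442 + 1050 = 4222
link = 4866/4222 = 1.152534
Chained index = 100 × 1.027263 × 1.152534 = 118.3956

118.40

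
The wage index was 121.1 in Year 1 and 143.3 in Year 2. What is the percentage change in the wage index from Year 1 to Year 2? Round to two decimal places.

Change = (143.3 − 121.1) / 121.1 × 100
       = 22.2 / 121.1 × 100 = 18.3320%

18.33%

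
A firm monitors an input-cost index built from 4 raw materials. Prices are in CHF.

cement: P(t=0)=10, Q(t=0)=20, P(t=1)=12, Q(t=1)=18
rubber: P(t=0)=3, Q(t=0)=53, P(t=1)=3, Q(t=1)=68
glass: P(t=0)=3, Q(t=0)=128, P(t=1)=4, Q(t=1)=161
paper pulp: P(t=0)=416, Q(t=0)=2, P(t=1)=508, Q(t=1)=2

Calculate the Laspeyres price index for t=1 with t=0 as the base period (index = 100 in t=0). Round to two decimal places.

122.35

Laspeyres price index uses base-period quantities as weights.
ΣP(t=1)·Q(t=0) = 12×20 + 3×53 + 4×128 + 508×2 = 240 + 159 + 512 + 1016 = 1927
ΣP(t=0)·Q(t=0) = 10×20 + 3×53 + 3×128 + 416×2 = 200 + 159 + 384 + 832 = 1575
Index = 1927 / 1575 × 100 = 122.3492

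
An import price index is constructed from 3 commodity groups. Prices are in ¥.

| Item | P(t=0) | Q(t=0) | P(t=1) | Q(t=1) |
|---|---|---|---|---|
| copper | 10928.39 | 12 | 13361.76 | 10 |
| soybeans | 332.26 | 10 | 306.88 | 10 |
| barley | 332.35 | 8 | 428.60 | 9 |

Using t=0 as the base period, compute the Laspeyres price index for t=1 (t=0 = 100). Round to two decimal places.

121.67

Laspeyres price index uses base-period quantities as weights.
ΣP(t=1)·Q(t=0) = 13361.76×12 + 306.88×10 + 428.60×8 = 160341.12 + 3068.8 + 3428.8 = 166838.72
ΣP(t=0)·Q(t=0) = 10928.39×12 + 332.26×10 + 332.35×8 = 131140.68 + 3322.6 + 2658.8 = 137122.08
Index = 166838.72 / 137122.08 × 100 = 121.6717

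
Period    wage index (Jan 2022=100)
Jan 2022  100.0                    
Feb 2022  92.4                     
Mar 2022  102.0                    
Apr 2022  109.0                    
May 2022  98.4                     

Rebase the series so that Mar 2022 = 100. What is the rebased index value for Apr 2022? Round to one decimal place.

106.9

Rebased(Apr 2022) = 109.0 / 102.0 × 100 = 106.8627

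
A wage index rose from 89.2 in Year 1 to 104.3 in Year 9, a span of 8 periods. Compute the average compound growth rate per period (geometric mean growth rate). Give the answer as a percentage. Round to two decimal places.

Growth factor = (104.3/89.2)^(1/8) = (1.169283)^(1/8) = 1.019741
Growth rate = 1.019741 − 1 = 0.019741 = 1.9741%

1.97%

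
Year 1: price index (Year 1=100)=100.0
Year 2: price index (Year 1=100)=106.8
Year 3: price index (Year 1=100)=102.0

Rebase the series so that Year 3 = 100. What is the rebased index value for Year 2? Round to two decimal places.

Rebased(Year 2) = 106.8 / 102.0 × 100 = 104.7059

104.71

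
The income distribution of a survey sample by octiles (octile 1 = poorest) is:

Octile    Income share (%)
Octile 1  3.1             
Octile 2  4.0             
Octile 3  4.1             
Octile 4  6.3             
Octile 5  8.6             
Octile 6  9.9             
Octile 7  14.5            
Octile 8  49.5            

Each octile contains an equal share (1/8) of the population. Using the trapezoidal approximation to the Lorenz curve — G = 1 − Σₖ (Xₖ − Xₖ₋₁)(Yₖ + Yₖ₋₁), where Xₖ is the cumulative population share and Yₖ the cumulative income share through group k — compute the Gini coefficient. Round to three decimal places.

0.496

Cumulative income shares Yₖ: 0.0310, 0.0710, 0.1120, 0.1750, 0.2610, 0.3600, 0.5050, 1.0000
Σ (Xₖ−Xₖ₋₁)(Yₖ+Yₖ₋₁) = (1/8)(0.0310+0.0000) + (1/8)(0.0710+0.0310) + (1/8)(0.1120+0.0710) + (1/8)(0.1750+0.1120) + (1/8)(0.2610+0.1750) + (1/8)(0.3600+0.2610) + (1/8)(0.5050+0.3600) + (1/8)(1.0000+0.5050)
  = 0.0039 + 0.0128 + 0.0229 + 0.0359 + 0.0545 + 0.0776 + 0.1081 + 0.1881 = 0.5038
G = 1 − 0.5038 = 0.4962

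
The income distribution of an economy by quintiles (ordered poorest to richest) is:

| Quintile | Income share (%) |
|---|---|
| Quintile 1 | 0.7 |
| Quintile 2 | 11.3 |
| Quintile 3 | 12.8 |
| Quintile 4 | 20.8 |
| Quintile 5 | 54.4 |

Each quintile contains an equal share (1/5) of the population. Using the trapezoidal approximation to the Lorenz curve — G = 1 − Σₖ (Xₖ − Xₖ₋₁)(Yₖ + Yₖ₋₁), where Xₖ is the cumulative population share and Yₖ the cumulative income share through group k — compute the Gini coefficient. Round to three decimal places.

0.468

Cumulative income shares Yₖ: 0.0070, 0.1200, 0.2480, 0.4560, 1.0000
Σ (Xₖ−Xₖ₋₁)(Yₖ+Yₖ₋₁) = (1/5)(0.0070+0.0000) + (1/5)(0.1200+0.0070) + (1/5)(0.2480+0.1200) + (1/5)(0.4560+0.2480) + (1/5)(1.0000+0.4560)
  = 0.0014 + 0.0254 + 0.0736 + 0.1408 + 0.2912 = 0.5324
G = 1 − 0.5324 = 0.4676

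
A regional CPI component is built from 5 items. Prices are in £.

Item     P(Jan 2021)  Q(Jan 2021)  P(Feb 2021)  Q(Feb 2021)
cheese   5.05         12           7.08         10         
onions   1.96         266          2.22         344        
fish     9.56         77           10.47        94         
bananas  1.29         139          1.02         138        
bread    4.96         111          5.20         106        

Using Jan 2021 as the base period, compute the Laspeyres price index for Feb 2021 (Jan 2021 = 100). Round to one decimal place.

107.5

Laspeyres price index uses base-period quantities as weights.
ΣP(Feb 2021)·Q(Jan 2021) = 7.08×12 + 2.22×266 + 10.47×77 + 1.02×139 + 5.20×111 = 84.96 + 590.52 + 806.19 + 141.78 + 577.2 = 2200.65
ΣP(Jan 2021)·Q(Jan 2021) = 5.05×12 + 1.96×266 + 9.56×77 + 1.29×139 + 4.96×111 = 60.6 + 521.36 + 736.12 + 179.31 + 550.56 = 2047.95
Index = 2200.65 / 2047.95 × 100 = 107.4562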